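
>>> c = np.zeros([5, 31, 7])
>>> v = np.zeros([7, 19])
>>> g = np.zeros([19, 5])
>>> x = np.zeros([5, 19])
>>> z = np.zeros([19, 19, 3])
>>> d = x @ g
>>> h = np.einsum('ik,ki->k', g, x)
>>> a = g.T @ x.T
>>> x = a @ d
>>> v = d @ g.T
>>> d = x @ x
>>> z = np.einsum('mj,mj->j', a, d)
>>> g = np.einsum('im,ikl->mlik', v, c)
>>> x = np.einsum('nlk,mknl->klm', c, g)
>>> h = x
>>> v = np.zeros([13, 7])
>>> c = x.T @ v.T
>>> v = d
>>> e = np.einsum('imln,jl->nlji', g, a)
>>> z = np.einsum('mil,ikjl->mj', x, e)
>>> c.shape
(19, 31, 13)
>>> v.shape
(5, 5)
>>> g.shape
(19, 7, 5, 31)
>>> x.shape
(7, 31, 19)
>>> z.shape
(7, 5)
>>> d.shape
(5, 5)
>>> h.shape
(7, 31, 19)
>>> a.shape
(5, 5)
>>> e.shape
(31, 5, 5, 19)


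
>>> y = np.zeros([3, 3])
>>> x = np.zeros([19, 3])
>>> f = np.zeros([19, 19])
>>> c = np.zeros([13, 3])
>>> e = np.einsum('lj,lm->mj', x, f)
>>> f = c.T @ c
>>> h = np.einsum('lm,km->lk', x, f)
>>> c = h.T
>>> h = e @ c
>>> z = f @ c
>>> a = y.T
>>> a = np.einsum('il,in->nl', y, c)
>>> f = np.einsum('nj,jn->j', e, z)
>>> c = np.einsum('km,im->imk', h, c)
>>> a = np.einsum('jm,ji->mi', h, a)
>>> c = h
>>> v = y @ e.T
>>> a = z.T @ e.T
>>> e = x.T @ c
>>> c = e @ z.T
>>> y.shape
(3, 3)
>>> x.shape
(19, 3)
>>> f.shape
(3,)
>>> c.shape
(3, 3)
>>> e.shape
(3, 19)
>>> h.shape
(19, 19)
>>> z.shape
(3, 19)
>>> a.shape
(19, 19)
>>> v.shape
(3, 19)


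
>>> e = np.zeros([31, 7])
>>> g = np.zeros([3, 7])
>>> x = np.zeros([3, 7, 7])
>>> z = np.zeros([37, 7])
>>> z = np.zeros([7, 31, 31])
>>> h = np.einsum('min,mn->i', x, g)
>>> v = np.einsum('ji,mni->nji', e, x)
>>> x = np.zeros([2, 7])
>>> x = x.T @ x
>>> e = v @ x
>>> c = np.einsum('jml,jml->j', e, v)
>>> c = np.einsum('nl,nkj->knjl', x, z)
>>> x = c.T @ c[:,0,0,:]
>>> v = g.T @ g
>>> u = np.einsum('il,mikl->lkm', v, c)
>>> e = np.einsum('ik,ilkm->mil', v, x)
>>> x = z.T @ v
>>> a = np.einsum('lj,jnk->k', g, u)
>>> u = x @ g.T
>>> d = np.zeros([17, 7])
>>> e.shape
(7, 7, 31)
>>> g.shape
(3, 7)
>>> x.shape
(31, 31, 7)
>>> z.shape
(7, 31, 31)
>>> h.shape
(7,)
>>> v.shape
(7, 7)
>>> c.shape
(31, 7, 31, 7)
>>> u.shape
(31, 31, 3)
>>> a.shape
(31,)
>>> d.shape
(17, 7)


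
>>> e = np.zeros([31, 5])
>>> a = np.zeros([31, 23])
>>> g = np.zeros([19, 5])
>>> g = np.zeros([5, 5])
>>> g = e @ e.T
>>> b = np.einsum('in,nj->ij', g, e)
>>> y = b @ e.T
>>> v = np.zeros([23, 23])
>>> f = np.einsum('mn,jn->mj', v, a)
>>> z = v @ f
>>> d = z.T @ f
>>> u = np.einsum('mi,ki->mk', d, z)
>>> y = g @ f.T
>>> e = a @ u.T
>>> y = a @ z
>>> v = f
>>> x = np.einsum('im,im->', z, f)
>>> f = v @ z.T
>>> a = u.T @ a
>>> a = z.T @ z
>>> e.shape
(31, 31)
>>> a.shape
(31, 31)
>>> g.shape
(31, 31)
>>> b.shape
(31, 5)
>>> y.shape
(31, 31)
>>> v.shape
(23, 31)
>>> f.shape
(23, 23)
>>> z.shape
(23, 31)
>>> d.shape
(31, 31)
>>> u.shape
(31, 23)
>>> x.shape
()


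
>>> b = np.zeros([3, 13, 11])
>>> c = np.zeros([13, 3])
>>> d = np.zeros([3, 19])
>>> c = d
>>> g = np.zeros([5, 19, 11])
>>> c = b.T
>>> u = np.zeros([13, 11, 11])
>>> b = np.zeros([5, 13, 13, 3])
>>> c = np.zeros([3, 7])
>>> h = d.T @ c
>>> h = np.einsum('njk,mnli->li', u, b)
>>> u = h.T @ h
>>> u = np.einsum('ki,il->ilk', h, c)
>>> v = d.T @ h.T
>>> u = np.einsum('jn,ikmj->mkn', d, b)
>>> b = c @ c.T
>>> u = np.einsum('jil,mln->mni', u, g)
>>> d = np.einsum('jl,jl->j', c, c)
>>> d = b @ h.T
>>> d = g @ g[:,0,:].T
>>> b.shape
(3, 3)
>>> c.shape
(3, 7)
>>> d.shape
(5, 19, 5)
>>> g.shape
(5, 19, 11)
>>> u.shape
(5, 11, 13)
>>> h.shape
(13, 3)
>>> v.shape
(19, 13)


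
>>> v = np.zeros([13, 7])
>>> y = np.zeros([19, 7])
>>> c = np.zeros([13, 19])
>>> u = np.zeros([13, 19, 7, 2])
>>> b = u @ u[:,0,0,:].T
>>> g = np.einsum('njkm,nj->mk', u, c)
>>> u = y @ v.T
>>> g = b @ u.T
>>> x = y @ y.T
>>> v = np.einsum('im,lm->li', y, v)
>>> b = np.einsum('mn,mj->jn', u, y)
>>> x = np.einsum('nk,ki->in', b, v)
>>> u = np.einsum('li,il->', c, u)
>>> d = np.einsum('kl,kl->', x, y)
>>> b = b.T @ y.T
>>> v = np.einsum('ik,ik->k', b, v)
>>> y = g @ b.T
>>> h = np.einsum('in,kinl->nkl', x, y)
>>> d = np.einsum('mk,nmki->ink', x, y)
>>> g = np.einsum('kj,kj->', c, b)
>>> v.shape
(19,)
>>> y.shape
(13, 19, 7, 13)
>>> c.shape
(13, 19)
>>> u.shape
()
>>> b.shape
(13, 19)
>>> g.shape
()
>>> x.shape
(19, 7)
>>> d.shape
(13, 13, 7)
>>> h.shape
(7, 13, 13)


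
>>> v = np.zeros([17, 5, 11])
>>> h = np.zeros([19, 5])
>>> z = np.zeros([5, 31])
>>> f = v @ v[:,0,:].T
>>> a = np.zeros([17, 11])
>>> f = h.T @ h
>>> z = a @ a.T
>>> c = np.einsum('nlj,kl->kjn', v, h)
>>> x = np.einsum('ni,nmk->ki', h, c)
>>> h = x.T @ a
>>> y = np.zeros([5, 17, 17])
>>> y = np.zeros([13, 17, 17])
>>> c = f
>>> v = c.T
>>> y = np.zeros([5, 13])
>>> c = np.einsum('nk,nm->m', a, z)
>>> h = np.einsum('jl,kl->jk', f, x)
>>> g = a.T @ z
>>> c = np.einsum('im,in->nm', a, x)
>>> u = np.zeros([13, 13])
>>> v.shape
(5, 5)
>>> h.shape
(5, 17)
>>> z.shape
(17, 17)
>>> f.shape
(5, 5)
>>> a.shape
(17, 11)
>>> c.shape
(5, 11)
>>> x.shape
(17, 5)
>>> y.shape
(5, 13)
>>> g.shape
(11, 17)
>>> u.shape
(13, 13)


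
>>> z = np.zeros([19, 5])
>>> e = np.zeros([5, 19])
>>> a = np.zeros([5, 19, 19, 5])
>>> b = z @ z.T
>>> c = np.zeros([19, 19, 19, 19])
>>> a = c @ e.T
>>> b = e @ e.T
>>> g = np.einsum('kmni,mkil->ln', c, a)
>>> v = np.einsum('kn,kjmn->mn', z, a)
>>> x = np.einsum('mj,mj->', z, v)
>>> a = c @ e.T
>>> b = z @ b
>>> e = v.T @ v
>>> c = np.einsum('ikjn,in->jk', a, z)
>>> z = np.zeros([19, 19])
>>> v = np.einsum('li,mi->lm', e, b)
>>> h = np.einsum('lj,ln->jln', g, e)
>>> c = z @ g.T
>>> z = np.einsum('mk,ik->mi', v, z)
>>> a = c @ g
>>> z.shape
(5, 19)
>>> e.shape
(5, 5)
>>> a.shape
(19, 19)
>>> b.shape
(19, 5)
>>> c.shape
(19, 5)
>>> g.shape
(5, 19)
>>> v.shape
(5, 19)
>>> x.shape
()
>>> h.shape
(19, 5, 5)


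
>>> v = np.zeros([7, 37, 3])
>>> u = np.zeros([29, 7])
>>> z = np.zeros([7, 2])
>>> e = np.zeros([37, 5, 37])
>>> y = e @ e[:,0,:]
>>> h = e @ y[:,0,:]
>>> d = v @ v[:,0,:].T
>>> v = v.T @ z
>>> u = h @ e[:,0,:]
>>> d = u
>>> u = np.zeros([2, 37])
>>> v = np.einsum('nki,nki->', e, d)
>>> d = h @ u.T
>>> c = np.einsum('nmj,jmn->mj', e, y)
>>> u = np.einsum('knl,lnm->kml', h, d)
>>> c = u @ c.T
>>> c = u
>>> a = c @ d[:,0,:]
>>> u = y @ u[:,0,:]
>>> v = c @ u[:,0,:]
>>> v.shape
(37, 2, 37)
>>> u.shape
(37, 5, 37)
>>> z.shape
(7, 2)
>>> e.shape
(37, 5, 37)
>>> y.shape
(37, 5, 37)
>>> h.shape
(37, 5, 37)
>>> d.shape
(37, 5, 2)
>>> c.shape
(37, 2, 37)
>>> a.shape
(37, 2, 2)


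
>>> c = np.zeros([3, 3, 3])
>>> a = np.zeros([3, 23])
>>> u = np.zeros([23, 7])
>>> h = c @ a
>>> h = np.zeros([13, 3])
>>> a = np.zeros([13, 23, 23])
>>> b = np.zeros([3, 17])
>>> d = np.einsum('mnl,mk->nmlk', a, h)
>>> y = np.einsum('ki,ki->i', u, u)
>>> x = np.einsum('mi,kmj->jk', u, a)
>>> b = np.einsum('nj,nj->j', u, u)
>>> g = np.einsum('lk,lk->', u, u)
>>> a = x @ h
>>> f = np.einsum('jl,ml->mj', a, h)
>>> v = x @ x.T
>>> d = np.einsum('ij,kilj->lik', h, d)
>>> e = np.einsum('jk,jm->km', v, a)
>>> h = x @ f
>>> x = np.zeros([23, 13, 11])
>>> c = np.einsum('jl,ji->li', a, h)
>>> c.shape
(3, 23)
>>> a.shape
(23, 3)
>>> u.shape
(23, 7)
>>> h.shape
(23, 23)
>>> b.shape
(7,)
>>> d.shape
(23, 13, 23)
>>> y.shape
(7,)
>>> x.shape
(23, 13, 11)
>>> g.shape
()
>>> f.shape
(13, 23)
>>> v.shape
(23, 23)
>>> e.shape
(23, 3)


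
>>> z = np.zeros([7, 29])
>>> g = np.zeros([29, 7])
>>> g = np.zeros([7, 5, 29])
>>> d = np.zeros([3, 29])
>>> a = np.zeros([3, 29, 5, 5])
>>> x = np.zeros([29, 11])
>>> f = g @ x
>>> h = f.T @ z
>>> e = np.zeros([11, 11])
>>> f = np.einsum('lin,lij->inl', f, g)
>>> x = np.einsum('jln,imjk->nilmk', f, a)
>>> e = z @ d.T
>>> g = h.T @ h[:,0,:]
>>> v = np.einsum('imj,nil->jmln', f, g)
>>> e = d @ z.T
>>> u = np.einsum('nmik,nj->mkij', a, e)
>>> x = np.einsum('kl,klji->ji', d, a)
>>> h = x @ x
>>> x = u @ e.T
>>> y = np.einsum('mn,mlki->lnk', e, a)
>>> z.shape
(7, 29)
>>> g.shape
(29, 5, 29)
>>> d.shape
(3, 29)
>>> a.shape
(3, 29, 5, 5)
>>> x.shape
(29, 5, 5, 3)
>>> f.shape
(5, 11, 7)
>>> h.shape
(5, 5)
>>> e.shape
(3, 7)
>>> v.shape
(7, 11, 29, 29)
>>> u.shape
(29, 5, 5, 7)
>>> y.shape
(29, 7, 5)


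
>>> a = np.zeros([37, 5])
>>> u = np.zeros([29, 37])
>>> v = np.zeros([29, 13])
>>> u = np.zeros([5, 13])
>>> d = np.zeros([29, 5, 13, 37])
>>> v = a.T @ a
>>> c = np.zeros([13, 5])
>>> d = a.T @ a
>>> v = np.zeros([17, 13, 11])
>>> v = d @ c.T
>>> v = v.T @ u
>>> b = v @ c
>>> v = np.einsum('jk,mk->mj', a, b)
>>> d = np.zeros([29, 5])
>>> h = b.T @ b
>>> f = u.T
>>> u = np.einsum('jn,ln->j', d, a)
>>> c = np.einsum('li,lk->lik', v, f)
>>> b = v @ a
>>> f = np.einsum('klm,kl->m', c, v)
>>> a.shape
(37, 5)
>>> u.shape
(29,)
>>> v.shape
(13, 37)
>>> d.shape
(29, 5)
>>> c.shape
(13, 37, 5)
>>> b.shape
(13, 5)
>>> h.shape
(5, 5)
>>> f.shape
(5,)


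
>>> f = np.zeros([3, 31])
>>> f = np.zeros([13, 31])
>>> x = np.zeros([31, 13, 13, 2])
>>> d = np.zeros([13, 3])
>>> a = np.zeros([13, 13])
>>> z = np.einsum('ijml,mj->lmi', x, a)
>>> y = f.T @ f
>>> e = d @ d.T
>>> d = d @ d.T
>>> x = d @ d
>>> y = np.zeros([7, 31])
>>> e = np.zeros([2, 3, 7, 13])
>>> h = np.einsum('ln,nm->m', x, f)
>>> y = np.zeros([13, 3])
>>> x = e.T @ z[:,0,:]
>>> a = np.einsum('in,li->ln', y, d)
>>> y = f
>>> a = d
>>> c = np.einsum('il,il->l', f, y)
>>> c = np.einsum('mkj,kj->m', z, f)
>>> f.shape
(13, 31)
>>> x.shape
(13, 7, 3, 31)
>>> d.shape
(13, 13)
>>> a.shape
(13, 13)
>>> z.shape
(2, 13, 31)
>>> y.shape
(13, 31)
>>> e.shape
(2, 3, 7, 13)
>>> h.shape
(31,)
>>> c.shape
(2,)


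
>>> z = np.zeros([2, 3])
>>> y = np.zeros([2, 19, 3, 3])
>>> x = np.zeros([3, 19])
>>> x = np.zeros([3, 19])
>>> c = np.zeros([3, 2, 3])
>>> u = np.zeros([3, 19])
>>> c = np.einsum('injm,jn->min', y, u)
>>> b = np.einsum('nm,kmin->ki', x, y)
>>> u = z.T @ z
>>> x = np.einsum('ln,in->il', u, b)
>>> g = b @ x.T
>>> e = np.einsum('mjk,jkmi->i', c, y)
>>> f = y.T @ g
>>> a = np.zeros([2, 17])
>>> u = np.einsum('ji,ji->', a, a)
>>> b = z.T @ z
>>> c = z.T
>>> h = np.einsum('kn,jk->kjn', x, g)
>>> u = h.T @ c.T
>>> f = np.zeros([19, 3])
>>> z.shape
(2, 3)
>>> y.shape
(2, 19, 3, 3)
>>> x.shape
(2, 3)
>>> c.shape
(3, 2)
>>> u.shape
(3, 2, 3)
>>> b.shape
(3, 3)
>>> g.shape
(2, 2)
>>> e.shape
(3,)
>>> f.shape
(19, 3)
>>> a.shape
(2, 17)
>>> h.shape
(2, 2, 3)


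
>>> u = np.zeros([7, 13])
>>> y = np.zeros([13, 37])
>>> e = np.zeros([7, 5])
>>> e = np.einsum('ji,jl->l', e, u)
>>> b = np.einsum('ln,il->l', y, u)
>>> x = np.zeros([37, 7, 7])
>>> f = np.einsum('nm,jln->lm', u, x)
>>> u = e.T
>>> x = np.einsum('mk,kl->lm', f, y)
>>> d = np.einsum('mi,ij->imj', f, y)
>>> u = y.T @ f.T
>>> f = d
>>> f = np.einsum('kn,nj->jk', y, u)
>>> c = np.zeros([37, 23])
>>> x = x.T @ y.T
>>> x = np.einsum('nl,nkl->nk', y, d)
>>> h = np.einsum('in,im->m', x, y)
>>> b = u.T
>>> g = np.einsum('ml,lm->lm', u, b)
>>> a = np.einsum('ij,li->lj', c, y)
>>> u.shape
(37, 7)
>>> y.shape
(13, 37)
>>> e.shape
(13,)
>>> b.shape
(7, 37)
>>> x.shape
(13, 7)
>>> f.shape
(7, 13)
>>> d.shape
(13, 7, 37)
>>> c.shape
(37, 23)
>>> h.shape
(37,)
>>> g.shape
(7, 37)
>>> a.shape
(13, 23)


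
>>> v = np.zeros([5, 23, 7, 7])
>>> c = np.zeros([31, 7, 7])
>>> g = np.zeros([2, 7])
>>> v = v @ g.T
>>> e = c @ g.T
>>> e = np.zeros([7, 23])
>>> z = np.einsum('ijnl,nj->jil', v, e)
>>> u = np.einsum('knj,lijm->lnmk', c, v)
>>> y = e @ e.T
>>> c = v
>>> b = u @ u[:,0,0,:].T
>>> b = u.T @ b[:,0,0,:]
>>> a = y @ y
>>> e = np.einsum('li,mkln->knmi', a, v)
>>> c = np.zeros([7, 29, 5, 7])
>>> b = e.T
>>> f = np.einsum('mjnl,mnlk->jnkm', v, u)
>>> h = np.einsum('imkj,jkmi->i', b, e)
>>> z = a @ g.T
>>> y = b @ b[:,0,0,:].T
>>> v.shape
(5, 23, 7, 2)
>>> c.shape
(7, 29, 5, 7)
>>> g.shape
(2, 7)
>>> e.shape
(23, 2, 5, 7)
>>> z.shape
(7, 2)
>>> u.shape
(5, 7, 2, 31)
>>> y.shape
(7, 5, 2, 7)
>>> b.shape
(7, 5, 2, 23)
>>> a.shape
(7, 7)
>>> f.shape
(23, 7, 31, 5)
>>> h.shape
(7,)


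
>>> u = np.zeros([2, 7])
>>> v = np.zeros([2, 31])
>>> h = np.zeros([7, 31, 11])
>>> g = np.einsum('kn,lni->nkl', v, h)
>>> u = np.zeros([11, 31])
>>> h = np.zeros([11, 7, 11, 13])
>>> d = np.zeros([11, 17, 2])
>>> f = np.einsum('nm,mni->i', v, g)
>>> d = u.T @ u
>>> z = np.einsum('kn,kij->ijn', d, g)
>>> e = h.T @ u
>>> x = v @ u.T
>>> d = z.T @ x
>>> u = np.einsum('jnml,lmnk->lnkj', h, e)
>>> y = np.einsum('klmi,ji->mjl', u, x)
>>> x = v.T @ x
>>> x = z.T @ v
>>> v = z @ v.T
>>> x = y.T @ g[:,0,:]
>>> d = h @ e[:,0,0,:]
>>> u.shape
(13, 7, 31, 11)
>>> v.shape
(2, 7, 2)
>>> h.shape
(11, 7, 11, 13)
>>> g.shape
(31, 2, 7)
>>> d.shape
(11, 7, 11, 31)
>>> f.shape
(7,)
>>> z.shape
(2, 7, 31)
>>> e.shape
(13, 11, 7, 31)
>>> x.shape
(7, 2, 7)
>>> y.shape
(31, 2, 7)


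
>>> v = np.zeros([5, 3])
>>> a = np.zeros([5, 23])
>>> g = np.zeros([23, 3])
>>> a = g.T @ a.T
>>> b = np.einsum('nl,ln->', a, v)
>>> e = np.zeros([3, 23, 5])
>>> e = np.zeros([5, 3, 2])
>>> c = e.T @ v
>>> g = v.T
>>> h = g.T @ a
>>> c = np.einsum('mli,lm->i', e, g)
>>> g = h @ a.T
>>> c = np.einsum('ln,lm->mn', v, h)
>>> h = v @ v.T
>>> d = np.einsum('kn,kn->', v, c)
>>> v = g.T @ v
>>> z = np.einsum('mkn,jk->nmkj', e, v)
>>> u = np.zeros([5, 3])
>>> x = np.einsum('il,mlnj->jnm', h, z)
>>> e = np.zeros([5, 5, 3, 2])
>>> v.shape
(3, 3)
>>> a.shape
(3, 5)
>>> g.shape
(5, 3)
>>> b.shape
()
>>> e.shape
(5, 5, 3, 2)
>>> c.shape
(5, 3)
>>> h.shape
(5, 5)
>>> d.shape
()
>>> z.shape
(2, 5, 3, 3)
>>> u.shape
(5, 3)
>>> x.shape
(3, 3, 2)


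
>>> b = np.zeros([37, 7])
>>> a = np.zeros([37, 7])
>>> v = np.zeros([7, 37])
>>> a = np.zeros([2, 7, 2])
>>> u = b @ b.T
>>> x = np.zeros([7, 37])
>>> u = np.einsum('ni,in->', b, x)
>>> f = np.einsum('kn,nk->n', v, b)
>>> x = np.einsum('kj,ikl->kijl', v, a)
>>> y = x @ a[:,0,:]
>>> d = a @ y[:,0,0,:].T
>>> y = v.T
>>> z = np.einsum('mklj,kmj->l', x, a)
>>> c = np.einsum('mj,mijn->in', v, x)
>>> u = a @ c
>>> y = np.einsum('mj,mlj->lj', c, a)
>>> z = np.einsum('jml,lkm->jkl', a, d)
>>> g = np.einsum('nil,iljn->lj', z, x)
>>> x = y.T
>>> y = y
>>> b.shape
(37, 7)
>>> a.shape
(2, 7, 2)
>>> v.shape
(7, 37)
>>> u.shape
(2, 7, 2)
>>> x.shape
(2, 7)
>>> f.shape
(37,)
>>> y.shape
(7, 2)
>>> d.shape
(2, 7, 7)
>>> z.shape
(2, 7, 2)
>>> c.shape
(2, 2)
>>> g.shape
(2, 37)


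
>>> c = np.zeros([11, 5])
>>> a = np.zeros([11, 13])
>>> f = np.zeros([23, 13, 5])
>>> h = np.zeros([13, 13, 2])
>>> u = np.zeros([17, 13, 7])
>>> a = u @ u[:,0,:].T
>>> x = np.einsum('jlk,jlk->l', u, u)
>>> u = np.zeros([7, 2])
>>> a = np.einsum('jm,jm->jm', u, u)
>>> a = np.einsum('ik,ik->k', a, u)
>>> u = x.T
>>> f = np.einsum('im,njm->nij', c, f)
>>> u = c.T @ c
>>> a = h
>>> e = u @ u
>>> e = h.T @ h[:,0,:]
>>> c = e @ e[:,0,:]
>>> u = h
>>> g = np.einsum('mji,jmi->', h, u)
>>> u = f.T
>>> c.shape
(2, 13, 2)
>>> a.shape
(13, 13, 2)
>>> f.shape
(23, 11, 13)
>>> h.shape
(13, 13, 2)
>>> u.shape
(13, 11, 23)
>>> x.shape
(13,)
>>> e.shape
(2, 13, 2)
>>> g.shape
()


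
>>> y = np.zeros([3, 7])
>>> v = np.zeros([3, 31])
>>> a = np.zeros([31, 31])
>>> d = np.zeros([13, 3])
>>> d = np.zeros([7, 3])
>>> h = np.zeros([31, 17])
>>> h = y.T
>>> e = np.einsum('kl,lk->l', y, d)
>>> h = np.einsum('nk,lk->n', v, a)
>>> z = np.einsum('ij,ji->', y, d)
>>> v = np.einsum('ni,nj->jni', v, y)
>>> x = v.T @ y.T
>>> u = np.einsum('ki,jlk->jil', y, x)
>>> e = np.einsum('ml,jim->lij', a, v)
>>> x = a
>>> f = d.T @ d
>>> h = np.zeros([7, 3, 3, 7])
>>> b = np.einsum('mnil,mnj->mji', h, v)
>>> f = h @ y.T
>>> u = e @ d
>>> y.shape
(3, 7)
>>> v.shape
(7, 3, 31)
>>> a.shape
(31, 31)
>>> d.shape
(7, 3)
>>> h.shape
(7, 3, 3, 7)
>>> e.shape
(31, 3, 7)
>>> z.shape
()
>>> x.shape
(31, 31)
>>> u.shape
(31, 3, 3)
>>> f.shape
(7, 3, 3, 3)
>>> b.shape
(7, 31, 3)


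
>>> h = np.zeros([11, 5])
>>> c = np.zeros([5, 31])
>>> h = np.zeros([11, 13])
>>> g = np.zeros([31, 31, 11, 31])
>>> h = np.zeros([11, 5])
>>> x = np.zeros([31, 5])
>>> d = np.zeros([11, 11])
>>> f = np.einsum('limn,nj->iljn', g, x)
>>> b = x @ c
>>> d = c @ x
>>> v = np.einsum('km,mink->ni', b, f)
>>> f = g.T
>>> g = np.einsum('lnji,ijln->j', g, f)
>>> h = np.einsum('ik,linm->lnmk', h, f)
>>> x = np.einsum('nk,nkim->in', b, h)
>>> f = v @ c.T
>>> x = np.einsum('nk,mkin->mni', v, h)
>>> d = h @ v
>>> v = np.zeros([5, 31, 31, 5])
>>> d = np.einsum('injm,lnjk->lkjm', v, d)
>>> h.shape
(31, 31, 31, 5)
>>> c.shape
(5, 31)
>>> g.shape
(11,)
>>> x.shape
(31, 5, 31)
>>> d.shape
(31, 31, 31, 5)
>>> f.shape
(5, 5)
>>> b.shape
(31, 31)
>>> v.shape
(5, 31, 31, 5)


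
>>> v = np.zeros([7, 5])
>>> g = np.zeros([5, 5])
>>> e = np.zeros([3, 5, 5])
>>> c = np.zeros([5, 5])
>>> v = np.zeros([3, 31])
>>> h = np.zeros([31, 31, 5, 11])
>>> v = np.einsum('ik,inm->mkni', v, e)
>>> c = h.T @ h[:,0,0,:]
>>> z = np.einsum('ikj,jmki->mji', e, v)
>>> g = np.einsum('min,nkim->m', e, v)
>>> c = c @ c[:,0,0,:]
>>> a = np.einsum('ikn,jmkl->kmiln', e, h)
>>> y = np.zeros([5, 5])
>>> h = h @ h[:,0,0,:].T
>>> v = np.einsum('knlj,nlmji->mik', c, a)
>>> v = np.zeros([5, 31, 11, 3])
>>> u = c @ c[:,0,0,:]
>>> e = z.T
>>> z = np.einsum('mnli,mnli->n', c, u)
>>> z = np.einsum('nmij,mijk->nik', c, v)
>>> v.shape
(5, 31, 11, 3)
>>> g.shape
(3,)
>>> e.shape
(3, 5, 31)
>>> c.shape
(11, 5, 31, 11)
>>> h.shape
(31, 31, 5, 31)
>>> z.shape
(11, 31, 3)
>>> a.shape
(5, 31, 3, 11, 5)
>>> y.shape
(5, 5)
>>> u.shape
(11, 5, 31, 11)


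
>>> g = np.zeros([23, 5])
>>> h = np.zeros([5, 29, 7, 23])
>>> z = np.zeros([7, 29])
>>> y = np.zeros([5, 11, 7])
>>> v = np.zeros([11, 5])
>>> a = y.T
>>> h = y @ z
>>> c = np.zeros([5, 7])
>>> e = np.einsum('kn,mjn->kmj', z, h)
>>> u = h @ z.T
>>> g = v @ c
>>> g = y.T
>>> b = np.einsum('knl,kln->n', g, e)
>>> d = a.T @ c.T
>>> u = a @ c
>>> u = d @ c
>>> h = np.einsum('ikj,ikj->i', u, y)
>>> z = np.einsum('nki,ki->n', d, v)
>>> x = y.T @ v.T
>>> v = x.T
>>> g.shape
(7, 11, 5)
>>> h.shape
(5,)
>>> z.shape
(5,)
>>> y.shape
(5, 11, 7)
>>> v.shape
(11, 11, 7)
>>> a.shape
(7, 11, 5)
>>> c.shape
(5, 7)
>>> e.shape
(7, 5, 11)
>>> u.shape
(5, 11, 7)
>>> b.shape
(11,)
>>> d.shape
(5, 11, 5)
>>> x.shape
(7, 11, 11)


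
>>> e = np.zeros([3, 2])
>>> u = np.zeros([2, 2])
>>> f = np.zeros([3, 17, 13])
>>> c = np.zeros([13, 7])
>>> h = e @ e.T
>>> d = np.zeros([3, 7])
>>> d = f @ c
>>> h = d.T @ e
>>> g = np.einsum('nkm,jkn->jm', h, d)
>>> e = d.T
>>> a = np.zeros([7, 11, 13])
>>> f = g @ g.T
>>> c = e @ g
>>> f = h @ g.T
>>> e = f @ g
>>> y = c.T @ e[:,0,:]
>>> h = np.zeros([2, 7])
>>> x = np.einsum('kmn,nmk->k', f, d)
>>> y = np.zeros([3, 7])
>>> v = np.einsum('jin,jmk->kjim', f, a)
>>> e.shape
(7, 17, 2)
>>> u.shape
(2, 2)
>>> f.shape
(7, 17, 3)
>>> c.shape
(7, 17, 2)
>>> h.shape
(2, 7)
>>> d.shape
(3, 17, 7)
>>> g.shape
(3, 2)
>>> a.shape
(7, 11, 13)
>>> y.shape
(3, 7)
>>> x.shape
(7,)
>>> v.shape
(13, 7, 17, 11)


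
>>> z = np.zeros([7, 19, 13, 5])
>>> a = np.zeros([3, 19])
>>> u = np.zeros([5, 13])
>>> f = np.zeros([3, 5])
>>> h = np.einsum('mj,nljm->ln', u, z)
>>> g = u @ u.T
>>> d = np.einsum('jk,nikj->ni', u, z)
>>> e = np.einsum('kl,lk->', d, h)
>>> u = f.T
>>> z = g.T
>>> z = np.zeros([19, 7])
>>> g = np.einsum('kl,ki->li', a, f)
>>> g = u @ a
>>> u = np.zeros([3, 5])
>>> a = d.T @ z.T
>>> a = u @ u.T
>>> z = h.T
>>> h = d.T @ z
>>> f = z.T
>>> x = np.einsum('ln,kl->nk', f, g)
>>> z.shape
(7, 19)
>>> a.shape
(3, 3)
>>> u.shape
(3, 5)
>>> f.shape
(19, 7)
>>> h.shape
(19, 19)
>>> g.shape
(5, 19)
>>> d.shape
(7, 19)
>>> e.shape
()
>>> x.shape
(7, 5)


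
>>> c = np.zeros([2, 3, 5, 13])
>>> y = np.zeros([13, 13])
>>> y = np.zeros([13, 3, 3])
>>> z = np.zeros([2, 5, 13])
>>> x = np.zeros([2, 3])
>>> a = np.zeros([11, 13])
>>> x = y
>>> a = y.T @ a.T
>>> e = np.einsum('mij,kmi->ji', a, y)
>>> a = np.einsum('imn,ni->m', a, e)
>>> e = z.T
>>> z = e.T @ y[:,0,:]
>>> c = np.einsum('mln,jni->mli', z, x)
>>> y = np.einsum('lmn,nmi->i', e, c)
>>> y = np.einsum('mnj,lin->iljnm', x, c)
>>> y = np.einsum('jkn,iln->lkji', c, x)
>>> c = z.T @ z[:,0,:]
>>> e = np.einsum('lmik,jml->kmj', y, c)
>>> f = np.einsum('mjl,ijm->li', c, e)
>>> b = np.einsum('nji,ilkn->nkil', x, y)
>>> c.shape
(3, 5, 3)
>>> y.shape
(3, 5, 2, 13)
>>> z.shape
(2, 5, 3)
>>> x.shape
(13, 3, 3)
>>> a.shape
(3,)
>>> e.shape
(13, 5, 3)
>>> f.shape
(3, 13)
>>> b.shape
(13, 2, 3, 5)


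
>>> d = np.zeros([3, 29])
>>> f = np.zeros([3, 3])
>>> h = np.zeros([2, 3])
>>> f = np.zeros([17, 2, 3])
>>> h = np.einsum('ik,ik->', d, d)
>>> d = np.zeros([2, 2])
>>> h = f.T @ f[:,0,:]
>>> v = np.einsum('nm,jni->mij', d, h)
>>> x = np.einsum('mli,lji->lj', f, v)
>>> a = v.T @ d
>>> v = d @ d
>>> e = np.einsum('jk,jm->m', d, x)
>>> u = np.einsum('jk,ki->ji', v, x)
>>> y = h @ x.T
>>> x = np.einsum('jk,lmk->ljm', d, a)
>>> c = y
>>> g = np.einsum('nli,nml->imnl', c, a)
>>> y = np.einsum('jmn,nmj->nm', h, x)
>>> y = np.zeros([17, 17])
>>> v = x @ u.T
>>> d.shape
(2, 2)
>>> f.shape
(17, 2, 3)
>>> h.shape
(3, 2, 3)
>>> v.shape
(3, 2, 2)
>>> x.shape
(3, 2, 3)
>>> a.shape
(3, 3, 2)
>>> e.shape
(3,)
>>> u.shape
(2, 3)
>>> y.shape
(17, 17)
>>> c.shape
(3, 2, 2)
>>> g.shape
(2, 3, 3, 2)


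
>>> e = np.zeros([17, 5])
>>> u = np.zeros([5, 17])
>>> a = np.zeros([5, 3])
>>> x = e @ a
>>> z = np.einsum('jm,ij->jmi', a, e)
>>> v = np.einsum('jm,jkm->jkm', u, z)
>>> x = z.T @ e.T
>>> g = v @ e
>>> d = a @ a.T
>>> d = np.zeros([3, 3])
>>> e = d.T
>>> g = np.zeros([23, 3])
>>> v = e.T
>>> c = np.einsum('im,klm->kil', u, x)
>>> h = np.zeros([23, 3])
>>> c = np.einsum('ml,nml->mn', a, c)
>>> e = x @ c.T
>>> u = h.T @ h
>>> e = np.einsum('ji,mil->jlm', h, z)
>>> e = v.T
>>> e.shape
(3, 3)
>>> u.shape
(3, 3)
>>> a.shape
(5, 3)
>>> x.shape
(17, 3, 17)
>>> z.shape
(5, 3, 17)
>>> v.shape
(3, 3)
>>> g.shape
(23, 3)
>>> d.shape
(3, 3)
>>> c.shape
(5, 17)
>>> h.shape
(23, 3)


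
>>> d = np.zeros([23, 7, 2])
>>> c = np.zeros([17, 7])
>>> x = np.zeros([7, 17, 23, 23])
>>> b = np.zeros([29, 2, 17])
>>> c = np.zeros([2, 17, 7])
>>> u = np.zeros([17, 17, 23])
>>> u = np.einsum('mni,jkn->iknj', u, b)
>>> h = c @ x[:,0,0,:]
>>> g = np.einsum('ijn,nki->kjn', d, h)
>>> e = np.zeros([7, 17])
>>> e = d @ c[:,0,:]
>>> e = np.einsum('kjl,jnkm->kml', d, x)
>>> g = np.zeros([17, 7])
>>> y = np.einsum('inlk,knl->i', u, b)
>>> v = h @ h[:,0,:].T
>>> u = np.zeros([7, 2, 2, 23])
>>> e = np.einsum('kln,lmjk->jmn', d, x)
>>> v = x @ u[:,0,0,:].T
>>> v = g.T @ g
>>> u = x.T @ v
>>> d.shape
(23, 7, 2)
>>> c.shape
(2, 17, 7)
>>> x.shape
(7, 17, 23, 23)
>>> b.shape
(29, 2, 17)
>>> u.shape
(23, 23, 17, 7)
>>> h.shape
(2, 17, 23)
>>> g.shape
(17, 7)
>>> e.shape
(23, 17, 2)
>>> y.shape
(23,)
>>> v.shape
(7, 7)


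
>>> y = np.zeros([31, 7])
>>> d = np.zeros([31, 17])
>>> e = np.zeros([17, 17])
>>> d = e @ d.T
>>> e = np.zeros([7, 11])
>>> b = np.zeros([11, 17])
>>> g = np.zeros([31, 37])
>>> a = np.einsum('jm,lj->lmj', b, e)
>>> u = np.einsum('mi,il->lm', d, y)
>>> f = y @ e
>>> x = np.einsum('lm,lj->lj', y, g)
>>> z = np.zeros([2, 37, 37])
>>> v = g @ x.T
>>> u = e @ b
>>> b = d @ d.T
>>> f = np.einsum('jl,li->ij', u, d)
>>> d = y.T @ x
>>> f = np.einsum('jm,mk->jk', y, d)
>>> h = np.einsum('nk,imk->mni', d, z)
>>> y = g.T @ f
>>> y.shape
(37, 37)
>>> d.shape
(7, 37)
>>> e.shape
(7, 11)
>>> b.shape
(17, 17)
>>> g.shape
(31, 37)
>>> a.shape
(7, 17, 11)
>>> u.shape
(7, 17)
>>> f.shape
(31, 37)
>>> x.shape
(31, 37)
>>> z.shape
(2, 37, 37)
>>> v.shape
(31, 31)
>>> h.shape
(37, 7, 2)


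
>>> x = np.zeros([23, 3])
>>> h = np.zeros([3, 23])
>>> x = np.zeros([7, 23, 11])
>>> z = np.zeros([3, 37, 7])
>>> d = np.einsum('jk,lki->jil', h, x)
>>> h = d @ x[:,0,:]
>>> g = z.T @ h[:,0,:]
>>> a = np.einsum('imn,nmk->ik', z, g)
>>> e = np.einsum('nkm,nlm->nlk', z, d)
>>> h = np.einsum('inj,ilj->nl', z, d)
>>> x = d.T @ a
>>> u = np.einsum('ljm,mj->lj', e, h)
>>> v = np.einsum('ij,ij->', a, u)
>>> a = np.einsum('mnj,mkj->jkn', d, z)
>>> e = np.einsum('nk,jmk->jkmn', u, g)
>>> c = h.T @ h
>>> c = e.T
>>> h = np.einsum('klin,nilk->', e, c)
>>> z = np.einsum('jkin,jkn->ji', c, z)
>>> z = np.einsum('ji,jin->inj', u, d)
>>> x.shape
(7, 11, 11)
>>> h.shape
()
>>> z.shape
(11, 7, 3)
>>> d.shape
(3, 11, 7)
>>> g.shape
(7, 37, 11)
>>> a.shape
(7, 37, 11)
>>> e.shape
(7, 11, 37, 3)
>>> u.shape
(3, 11)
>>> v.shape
()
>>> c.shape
(3, 37, 11, 7)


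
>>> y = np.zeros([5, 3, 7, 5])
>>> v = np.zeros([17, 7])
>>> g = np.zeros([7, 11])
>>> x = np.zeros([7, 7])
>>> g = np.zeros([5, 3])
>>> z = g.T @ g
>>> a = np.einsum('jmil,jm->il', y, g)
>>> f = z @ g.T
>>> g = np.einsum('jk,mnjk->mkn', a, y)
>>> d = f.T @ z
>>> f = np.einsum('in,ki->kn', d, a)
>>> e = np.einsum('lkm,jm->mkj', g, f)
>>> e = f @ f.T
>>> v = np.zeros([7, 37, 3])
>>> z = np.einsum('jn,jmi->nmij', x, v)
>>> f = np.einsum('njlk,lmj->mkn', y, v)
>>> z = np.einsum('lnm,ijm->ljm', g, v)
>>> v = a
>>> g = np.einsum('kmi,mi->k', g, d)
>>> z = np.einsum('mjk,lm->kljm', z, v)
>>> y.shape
(5, 3, 7, 5)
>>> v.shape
(7, 5)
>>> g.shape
(5,)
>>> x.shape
(7, 7)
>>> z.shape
(3, 7, 37, 5)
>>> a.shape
(7, 5)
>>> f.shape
(37, 5, 5)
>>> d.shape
(5, 3)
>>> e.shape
(7, 7)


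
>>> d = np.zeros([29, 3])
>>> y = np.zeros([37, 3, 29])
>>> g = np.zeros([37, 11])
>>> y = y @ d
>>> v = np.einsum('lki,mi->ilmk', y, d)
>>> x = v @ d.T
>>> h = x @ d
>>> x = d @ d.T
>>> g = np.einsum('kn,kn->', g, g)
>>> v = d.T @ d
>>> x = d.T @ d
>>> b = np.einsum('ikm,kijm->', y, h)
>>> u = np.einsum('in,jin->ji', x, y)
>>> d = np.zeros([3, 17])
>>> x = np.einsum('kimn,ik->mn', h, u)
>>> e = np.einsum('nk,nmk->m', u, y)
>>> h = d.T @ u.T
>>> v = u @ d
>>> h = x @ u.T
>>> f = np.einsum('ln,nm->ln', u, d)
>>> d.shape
(3, 17)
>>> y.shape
(37, 3, 3)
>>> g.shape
()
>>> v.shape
(37, 17)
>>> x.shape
(29, 3)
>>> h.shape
(29, 37)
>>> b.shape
()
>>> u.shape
(37, 3)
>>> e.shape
(3,)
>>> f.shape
(37, 3)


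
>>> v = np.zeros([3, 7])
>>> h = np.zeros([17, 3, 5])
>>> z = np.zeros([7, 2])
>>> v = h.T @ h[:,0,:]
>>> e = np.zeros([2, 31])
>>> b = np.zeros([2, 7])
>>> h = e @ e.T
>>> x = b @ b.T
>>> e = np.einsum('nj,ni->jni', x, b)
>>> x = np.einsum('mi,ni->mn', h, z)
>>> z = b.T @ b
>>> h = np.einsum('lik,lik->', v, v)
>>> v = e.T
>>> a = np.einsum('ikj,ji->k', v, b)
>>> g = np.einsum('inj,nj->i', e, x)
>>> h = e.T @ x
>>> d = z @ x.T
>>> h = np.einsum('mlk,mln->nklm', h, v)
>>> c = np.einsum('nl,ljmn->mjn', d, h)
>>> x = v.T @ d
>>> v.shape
(7, 2, 2)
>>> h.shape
(2, 7, 2, 7)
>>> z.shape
(7, 7)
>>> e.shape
(2, 2, 7)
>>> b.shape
(2, 7)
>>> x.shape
(2, 2, 2)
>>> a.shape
(2,)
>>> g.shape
(2,)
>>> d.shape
(7, 2)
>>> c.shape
(2, 7, 7)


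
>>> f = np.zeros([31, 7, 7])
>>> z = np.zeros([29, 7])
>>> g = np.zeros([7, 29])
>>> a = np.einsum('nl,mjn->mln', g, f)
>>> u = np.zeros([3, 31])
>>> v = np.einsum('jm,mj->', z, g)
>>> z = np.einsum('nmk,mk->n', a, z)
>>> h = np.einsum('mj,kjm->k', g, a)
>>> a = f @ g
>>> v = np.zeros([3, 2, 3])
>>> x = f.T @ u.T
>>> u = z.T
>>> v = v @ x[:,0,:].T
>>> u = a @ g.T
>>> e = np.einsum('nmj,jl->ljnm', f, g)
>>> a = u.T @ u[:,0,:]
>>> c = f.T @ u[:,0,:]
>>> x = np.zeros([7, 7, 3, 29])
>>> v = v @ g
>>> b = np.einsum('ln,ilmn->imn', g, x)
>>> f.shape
(31, 7, 7)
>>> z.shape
(31,)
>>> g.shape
(7, 29)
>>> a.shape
(7, 7, 7)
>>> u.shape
(31, 7, 7)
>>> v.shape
(3, 2, 29)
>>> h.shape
(31,)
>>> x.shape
(7, 7, 3, 29)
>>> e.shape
(29, 7, 31, 7)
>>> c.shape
(7, 7, 7)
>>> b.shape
(7, 3, 29)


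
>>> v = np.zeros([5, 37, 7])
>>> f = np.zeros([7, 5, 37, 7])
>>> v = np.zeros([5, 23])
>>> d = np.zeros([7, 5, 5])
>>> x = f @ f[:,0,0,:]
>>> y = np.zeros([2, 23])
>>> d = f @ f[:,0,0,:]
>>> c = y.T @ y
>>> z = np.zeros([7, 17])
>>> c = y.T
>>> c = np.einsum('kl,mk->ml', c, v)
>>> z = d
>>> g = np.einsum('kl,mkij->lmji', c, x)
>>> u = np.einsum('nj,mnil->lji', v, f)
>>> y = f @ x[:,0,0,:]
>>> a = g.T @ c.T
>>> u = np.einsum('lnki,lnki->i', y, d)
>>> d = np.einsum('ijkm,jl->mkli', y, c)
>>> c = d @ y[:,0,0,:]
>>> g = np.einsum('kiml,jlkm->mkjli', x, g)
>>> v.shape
(5, 23)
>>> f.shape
(7, 5, 37, 7)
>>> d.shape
(7, 37, 2, 7)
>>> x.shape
(7, 5, 37, 7)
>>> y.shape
(7, 5, 37, 7)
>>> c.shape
(7, 37, 2, 7)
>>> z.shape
(7, 5, 37, 7)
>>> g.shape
(37, 7, 2, 7, 5)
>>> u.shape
(7,)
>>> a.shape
(37, 7, 7, 5)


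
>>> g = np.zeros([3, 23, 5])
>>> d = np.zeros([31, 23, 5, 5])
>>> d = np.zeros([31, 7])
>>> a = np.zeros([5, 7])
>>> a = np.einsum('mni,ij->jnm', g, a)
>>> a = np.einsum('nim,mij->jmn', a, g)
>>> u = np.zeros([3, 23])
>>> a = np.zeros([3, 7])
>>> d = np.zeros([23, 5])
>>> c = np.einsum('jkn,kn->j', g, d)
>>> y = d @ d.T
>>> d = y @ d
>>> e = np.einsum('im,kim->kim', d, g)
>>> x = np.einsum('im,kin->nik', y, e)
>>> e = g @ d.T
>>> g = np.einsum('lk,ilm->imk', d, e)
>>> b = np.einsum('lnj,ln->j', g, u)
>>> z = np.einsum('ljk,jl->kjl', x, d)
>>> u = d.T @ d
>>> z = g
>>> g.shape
(3, 23, 5)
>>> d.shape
(23, 5)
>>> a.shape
(3, 7)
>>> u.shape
(5, 5)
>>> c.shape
(3,)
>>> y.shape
(23, 23)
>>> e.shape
(3, 23, 23)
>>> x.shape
(5, 23, 3)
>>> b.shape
(5,)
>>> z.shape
(3, 23, 5)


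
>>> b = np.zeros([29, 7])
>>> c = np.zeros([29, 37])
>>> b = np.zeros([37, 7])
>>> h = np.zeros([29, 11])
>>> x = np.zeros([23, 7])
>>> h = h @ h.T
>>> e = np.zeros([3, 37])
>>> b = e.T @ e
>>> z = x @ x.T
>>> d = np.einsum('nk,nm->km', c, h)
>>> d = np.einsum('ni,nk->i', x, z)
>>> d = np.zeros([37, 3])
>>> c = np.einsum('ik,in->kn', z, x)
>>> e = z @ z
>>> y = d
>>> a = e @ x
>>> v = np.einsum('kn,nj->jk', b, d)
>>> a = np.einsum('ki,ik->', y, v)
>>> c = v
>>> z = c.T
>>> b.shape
(37, 37)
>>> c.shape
(3, 37)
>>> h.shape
(29, 29)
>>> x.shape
(23, 7)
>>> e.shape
(23, 23)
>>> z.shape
(37, 3)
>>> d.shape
(37, 3)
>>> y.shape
(37, 3)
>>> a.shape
()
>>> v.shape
(3, 37)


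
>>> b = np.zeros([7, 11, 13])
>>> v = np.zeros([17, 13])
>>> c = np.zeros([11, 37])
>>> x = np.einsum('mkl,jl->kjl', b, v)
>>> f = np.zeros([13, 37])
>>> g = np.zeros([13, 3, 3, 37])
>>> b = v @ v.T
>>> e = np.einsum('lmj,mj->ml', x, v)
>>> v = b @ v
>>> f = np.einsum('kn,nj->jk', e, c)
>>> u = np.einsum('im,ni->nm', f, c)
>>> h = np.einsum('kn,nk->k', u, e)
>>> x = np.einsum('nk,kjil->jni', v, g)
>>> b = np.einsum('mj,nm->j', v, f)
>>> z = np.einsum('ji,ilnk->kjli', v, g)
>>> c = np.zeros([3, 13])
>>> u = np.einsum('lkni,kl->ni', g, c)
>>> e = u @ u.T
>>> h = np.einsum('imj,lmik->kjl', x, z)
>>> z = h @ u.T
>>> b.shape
(13,)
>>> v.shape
(17, 13)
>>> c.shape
(3, 13)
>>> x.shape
(3, 17, 3)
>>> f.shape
(37, 17)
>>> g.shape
(13, 3, 3, 37)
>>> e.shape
(3, 3)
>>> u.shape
(3, 37)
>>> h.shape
(13, 3, 37)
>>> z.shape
(13, 3, 3)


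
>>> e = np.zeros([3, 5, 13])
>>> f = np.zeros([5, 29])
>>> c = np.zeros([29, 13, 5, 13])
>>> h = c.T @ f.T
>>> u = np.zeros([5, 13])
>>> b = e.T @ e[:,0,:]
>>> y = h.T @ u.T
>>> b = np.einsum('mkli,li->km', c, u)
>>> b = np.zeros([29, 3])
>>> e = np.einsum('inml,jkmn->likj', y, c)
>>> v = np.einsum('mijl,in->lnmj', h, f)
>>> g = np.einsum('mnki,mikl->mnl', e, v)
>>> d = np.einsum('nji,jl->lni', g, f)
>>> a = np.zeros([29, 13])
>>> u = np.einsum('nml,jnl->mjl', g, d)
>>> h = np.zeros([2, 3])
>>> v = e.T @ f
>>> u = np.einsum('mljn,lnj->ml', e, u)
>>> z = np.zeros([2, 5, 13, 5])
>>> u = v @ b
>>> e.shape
(5, 5, 13, 29)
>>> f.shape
(5, 29)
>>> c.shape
(29, 13, 5, 13)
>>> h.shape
(2, 3)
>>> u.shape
(29, 13, 5, 3)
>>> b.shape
(29, 3)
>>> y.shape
(5, 13, 5, 5)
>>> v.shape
(29, 13, 5, 29)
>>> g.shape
(5, 5, 13)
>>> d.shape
(29, 5, 13)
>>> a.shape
(29, 13)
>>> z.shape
(2, 5, 13, 5)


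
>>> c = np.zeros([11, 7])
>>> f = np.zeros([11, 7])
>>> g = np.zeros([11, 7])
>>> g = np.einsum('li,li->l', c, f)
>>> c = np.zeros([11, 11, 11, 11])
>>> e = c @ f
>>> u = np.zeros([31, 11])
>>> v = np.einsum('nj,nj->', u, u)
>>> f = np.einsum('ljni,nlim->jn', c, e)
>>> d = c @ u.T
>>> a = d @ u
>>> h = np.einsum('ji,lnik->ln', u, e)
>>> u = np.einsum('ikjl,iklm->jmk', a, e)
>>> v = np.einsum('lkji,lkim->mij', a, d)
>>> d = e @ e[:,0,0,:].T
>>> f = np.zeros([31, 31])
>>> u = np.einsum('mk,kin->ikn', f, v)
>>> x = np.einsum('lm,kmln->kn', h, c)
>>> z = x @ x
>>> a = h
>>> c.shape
(11, 11, 11, 11)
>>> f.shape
(31, 31)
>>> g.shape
(11,)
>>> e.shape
(11, 11, 11, 7)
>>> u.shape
(11, 31, 11)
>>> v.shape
(31, 11, 11)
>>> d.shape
(11, 11, 11, 11)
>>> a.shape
(11, 11)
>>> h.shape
(11, 11)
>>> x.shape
(11, 11)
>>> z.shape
(11, 11)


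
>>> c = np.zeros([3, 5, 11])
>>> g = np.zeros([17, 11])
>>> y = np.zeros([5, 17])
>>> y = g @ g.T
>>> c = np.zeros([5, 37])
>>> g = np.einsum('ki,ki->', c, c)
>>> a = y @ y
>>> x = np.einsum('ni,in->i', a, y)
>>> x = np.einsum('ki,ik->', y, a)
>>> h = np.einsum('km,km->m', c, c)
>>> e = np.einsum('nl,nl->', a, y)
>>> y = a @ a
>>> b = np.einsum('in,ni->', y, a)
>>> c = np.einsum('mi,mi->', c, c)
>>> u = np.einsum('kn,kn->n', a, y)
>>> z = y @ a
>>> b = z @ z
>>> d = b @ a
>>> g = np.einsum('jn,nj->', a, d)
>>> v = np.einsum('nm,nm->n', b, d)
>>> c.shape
()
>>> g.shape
()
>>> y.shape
(17, 17)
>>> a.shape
(17, 17)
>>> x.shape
()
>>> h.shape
(37,)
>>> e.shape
()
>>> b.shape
(17, 17)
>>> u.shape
(17,)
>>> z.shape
(17, 17)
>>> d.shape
(17, 17)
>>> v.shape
(17,)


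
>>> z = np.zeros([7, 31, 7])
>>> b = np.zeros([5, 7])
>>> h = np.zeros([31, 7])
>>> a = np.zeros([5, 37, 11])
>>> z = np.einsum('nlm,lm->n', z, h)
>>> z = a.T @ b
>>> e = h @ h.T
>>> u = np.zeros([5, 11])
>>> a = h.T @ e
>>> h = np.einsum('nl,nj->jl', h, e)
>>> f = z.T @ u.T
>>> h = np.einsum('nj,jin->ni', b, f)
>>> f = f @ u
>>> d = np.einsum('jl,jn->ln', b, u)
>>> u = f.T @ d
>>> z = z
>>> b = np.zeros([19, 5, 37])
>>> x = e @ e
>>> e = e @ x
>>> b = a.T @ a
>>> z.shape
(11, 37, 7)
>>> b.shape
(31, 31)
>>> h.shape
(5, 37)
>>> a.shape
(7, 31)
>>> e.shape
(31, 31)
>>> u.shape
(11, 37, 11)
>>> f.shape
(7, 37, 11)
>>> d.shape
(7, 11)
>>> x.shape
(31, 31)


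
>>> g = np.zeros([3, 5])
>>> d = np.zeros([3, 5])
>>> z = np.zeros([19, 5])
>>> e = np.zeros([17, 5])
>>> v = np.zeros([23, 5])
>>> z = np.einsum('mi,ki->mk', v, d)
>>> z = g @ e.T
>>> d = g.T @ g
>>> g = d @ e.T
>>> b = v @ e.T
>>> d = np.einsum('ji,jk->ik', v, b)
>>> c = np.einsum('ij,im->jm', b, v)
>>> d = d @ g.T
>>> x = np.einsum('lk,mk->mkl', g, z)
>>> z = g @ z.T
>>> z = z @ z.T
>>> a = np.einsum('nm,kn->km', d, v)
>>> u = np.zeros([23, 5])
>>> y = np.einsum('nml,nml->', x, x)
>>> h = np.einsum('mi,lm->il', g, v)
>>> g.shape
(5, 17)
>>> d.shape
(5, 5)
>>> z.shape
(5, 5)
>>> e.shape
(17, 5)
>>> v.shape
(23, 5)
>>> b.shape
(23, 17)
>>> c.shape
(17, 5)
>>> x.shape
(3, 17, 5)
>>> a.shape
(23, 5)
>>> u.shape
(23, 5)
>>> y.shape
()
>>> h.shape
(17, 23)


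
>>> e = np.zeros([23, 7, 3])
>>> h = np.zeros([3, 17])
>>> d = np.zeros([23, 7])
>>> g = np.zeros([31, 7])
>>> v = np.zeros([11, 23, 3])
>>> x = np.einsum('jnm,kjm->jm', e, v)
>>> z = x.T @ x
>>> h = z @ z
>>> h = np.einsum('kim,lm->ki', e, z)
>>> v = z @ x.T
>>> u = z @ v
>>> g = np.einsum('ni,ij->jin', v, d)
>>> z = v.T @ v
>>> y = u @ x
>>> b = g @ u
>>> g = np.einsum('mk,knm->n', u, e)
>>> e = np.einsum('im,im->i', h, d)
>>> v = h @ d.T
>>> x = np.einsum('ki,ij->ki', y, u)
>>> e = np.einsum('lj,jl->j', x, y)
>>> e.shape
(3,)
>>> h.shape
(23, 7)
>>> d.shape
(23, 7)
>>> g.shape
(7,)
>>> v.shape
(23, 23)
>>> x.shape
(3, 3)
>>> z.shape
(23, 23)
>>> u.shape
(3, 23)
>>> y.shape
(3, 3)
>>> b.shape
(7, 23, 23)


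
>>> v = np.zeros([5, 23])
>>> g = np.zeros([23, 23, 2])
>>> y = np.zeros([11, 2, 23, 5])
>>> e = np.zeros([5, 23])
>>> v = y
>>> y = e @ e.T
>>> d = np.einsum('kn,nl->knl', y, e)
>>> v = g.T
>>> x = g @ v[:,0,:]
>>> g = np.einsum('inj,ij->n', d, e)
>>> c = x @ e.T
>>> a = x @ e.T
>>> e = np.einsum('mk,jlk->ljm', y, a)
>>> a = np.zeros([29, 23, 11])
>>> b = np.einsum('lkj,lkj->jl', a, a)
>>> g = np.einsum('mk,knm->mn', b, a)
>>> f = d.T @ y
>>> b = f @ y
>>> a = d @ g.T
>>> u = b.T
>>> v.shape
(2, 23, 23)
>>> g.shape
(11, 23)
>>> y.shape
(5, 5)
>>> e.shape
(23, 23, 5)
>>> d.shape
(5, 5, 23)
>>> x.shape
(23, 23, 23)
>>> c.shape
(23, 23, 5)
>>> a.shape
(5, 5, 11)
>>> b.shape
(23, 5, 5)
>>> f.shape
(23, 5, 5)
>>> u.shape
(5, 5, 23)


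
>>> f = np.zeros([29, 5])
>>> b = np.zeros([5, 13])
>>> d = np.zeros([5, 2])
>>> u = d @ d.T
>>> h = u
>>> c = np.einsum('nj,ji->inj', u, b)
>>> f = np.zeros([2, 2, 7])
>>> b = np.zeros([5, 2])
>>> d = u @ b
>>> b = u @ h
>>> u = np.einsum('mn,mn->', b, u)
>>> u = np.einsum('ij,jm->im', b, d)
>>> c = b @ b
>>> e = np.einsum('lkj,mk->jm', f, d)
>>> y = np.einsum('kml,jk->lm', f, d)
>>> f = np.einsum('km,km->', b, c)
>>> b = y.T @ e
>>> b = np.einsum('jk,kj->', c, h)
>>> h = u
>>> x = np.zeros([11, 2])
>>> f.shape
()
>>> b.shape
()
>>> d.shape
(5, 2)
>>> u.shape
(5, 2)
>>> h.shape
(5, 2)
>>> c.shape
(5, 5)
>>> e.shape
(7, 5)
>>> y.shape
(7, 2)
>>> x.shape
(11, 2)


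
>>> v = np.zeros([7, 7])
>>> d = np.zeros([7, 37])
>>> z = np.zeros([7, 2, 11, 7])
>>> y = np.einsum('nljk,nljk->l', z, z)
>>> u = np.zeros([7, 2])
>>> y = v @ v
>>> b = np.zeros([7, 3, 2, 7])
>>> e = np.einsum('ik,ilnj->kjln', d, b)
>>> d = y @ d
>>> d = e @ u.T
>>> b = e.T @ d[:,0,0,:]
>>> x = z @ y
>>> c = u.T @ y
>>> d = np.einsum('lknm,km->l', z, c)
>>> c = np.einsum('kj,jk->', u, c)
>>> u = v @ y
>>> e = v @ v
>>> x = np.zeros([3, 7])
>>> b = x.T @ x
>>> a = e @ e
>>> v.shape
(7, 7)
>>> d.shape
(7,)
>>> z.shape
(7, 2, 11, 7)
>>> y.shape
(7, 7)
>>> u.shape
(7, 7)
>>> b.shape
(7, 7)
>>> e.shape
(7, 7)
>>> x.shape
(3, 7)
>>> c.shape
()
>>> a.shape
(7, 7)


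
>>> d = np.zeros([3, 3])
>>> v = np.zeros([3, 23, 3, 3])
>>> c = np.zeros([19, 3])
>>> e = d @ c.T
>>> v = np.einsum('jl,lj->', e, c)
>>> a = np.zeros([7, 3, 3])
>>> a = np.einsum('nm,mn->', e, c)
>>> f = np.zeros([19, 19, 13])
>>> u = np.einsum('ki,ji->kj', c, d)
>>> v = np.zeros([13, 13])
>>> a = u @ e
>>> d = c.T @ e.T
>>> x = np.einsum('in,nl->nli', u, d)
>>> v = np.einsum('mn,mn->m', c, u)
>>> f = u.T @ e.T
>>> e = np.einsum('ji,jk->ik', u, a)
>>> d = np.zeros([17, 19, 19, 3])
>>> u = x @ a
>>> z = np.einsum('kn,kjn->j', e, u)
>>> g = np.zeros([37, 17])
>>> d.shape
(17, 19, 19, 3)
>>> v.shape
(19,)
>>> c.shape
(19, 3)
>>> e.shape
(3, 19)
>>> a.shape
(19, 19)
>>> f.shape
(3, 3)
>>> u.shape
(3, 3, 19)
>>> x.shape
(3, 3, 19)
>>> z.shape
(3,)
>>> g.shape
(37, 17)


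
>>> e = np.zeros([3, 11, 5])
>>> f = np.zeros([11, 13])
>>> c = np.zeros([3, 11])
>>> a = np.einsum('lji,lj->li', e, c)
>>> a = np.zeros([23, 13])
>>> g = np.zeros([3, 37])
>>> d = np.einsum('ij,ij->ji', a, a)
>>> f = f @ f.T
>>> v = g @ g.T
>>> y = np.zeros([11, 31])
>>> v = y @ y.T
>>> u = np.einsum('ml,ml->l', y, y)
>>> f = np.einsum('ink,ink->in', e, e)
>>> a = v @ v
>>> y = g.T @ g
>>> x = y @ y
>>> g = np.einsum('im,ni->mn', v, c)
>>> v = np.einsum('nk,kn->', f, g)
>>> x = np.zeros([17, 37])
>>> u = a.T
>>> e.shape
(3, 11, 5)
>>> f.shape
(3, 11)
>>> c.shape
(3, 11)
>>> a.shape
(11, 11)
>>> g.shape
(11, 3)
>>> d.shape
(13, 23)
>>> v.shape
()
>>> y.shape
(37, 37)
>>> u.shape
(11, 11)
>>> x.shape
(17, 37)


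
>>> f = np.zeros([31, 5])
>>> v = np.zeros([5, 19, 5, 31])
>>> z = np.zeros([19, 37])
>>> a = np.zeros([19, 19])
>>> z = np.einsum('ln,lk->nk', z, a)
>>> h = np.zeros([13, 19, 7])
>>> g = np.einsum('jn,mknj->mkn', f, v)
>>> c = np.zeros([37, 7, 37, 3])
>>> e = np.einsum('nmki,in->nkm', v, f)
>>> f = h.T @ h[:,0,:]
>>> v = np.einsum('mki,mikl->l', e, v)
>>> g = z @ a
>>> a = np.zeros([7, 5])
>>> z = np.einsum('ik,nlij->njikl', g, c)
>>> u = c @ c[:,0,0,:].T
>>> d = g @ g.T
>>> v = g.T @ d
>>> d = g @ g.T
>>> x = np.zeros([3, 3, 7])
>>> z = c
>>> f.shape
(7, 19, 7)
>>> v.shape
(19, 37)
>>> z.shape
(37, 7, 37, 3)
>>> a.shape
(7, 5)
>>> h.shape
(13, 19, 7)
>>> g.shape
(37, 19)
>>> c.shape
(37, 7, 37, 3)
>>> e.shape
(5, 5, 19)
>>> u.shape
(37, 7, 37, 37)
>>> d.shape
(37, 37)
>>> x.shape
(3, 3, 7)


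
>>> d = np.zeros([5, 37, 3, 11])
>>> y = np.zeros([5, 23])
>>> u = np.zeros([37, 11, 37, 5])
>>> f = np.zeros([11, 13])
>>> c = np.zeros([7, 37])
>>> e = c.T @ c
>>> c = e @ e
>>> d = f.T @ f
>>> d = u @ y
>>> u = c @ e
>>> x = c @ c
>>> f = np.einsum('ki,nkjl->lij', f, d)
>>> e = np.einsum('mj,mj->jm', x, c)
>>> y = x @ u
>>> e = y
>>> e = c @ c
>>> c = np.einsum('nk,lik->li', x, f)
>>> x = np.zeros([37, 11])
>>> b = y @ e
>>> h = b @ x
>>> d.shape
(37, 11, 37, 23)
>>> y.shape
(37, 37)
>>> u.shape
(37, 37)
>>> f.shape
(23, 13, 37)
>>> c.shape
(23, 13)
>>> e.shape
(37, 37)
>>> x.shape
(37, 11)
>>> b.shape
(37, 37)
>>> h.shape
(37, 11)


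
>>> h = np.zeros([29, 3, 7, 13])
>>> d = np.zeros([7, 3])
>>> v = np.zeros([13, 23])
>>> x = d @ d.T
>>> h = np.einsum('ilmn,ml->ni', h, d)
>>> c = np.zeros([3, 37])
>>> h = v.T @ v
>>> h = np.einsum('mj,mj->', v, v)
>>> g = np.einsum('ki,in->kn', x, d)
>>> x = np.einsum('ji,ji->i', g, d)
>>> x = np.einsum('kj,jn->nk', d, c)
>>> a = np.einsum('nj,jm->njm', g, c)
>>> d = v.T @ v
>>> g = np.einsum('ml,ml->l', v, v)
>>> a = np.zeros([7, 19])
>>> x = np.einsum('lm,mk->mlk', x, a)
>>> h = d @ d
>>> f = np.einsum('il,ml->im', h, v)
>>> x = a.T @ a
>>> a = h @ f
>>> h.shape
(23, 23)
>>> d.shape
(23, 23)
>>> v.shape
(13, 23)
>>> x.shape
(19, 19)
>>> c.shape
(3, 37)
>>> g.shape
(23,)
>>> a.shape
(23, 13)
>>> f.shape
(23, 13)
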